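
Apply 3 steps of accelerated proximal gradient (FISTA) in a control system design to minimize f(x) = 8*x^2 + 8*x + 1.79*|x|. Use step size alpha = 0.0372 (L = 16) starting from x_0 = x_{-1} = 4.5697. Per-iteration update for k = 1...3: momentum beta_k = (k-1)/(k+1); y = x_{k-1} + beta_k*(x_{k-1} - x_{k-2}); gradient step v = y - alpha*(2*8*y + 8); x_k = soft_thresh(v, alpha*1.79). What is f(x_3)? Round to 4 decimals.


FISTA on f(x) = 8*x^2 + 8*x + 1.79*|x|
L = 16, alpha = 0.0372
Iteration 1: beta = 0.0, y = 4.5697 + 0.0*(4.5697 - 4.5697) = 4.5697
  grad(y) = 81.1152, v = y - alpha*grad = 1.5522
  prox(v) = soft_thresh(1.5522, 0.0666) = 1.4856
Iteration 2: beta = 0.3333, y = 1.4856 + 0.3333*(1.4856 - 4.5697) = 0.4576
  grad(y) = 15.3216, v = y - alpha*grad = -0.1124
  prox(v) = soft_thresh(-0.1124, 0.0666) = -0.0458
Iteration 3: beta = 0.5, y = -0.0458 + 0.5*(-0.0458 - 1.4856) = -0.8115
  grad(y) = -4.9836, v = y - alpha*grad = -0.6261
  prox(v) = soft_thresh(-0.6261, 0.0666) = -0.5595
f(x_3) = 8*(-0.5595)^2 + 8*(-0.5595) + 1.79*|-0.5595| = -0.9702


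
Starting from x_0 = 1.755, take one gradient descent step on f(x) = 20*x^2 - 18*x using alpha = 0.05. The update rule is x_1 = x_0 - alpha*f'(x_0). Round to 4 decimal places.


We compute the gradient at x_0 and apply the update.
f'(x) = 40*x - 18
f'(1.755) = 40*1.755 - 18 = 52.2
x_1 = 1.755 - 0.05*52.2 = -0.855


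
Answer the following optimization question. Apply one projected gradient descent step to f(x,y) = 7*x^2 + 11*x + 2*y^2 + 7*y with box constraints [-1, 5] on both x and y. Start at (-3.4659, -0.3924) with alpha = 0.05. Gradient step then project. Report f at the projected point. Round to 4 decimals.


Step 1: Compute gradient at (-3.4659, -0.3924).
grad_x = 2*7*-3.4659 + 11 = -37.5226
grad_y = 2*2*-0.3924 + 7 = 5.4304
Step 2: Gradient step.
x_raw = -3.4659 - 0.05*-37.5226 = -1.5898
y_raw = -0.3924 - 0.05*5.4304 = -0.6639
Step 3: Project onto [-1, 5].
x_proj = clip(-1.5898) = -1.0
y_proj = clip(-0.6639) = -0.6639
Step 4: Evaluate f.
f(-1.0, -0.6639) = -7.7659


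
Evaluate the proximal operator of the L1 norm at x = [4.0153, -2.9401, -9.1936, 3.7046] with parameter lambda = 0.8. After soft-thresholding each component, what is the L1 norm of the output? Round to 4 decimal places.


Soft-thresholding with lambda = 0.8:
prox(4.0153) = sign(4.0153)*max(|4.0153| - 0.8, 0) = 3.2153
prox(-2.9401) = sign(-2.9401)*max(|-2.9401| - 0.8, 0) = -2.1401
prox(-9.1936) = sign(-9.1936)*max(|-9.1936| - 0.8, 0) = -8.3936
prox(3.7046) = sign(3.7046)*max(|3.7046| - 0.8, 0) = 2.9046
prox(x) = [3.2153, -2.1401, -8.3936, 2.9046]
||prox(x)||_1 = 3.2153 + 2.1401 + 8.3936 + 2.9046 = 16.6536


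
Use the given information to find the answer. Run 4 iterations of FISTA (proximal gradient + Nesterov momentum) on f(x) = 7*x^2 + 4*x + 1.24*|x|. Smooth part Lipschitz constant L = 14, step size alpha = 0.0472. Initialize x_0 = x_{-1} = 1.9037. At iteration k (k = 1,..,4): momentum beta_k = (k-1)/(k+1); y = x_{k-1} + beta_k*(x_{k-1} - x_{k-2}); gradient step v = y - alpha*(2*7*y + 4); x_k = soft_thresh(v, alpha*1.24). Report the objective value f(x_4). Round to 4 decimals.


FISTA on f(x) = 7*x^2 + 4*x + 1.24*|x|
L = 14, alpha = 0.0472
Iteration 1: beta = 0.0, y = 1.9037 + 0.0*(1.9037 - 1.9037) = 1.9037
  grad(y) = 30.6518, v = y - alpha*grad = 0.4569
  prox(v) = soft_thresh(0.4569, 0.0585) = 0.3984
Iteration 2: beta = 0.3333, y = 0.3984 + 0.3333*(0.3984 - 1.9037) = -0.1034
  grad(y) = 2.553, v = y - alpha*grad = -0.2239
  prox(v) = soft_thresh(-0.2239, 0.0585) = -0.1653
Iteration 3: beta = 0.5, y = -0.1653 + 0.5*(-0.1653 - 0.3984) = -0.4472
  grad(y) = -2.2608, v = y - alpha*grad = -0.3405
  prox(v) = soft_thresh(-0.3405, 0.0585) = -0.282
Iteration 4: beta = 0.6, y = -0.282 + 0.6*(-0.282 + 0.1653) = -0.3519
  grad(y) = -0.9272, v = y - alpha*grad = -0.3082
  prox(v) = soft_thresh(-0.3082, 0.0585) = -0.2497
f(x_4) = 7*(-0.2497)^2 + 4*(-0.2497) + 1.24*|-0.2497| = -0.2528


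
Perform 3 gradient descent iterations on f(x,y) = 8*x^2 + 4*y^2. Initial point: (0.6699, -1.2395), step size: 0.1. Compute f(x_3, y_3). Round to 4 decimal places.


Gradient descent on f(x,y) = 8*x^2 + 4*y^2.
Starting point: (0.6699, -1.2395), alpha = 0.1
Step 1: grad_x = 2*8*0.6699 = 10.7184, grad_y = 2*4*-1.2395 = -9.916
  x_1 = 0.6699 - 0.1*10.7184 = -0.4019
  y_1 = -1.2395 - 0.1*-9.916 = -0.2479
Step 2: grad_x = 2*8*-0.4019 = -6.431, grad_y = 2*4*-0.2479 = -1.9832
  x_2 = -0.4019 - 0.1*-6.431 = 0.2412
  y_2 = -0.2479 - 0.1*-1.9832 = -0.0496
Step 3: grad_x = 2*8*0.2412 = 3.8586, grad_y = 2*4*-0.0496 = -0.3966
  x_3 = 0.2412 - 0.1*3.8586 = -0.1447
  y_3 = -0.0496 - 0.1*-0.3966 = -0.0099
f(-0.1447, -0.0099) = 8*(-0.1447)^2 + 4*(-0.0099)^2 = 0.1679


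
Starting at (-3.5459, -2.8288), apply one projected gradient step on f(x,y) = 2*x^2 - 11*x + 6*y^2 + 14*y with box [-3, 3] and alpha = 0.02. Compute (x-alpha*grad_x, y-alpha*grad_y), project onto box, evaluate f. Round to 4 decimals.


Step 1: Compute gradient at (-3.5459, -2.8288).
grad_x = 2*2*-3.5459 - 11 = -25.1836
grad_y = 2*6*-2.8288 + 14 = -19.9456
Step 2: Gradient step.
x_raw = -3.5459 - 0.02*-25.1836 = -3.0422
y_raw = -2.8288 - 0.02*-19.9456 = -2.4299
Step 3: Project onto [-3, 3].
x_proj = clip(-3.0422) = -3.0
y_proj = clip(-2.4299) = -2.4299
Step 4: Evaluate f.
f(-3.0, -2.4299) = 52.4077


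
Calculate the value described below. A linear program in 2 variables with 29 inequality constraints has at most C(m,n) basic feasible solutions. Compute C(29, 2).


Each vertex corresponds to some choice of n active constraints out of m, so the number of vertices is at most C(m, n) = m! / (n!(m-n)!).
m = 29, n = 2
Numerator: 29 * 28
Denominator: 2! = 2
C(29, 2) = 406


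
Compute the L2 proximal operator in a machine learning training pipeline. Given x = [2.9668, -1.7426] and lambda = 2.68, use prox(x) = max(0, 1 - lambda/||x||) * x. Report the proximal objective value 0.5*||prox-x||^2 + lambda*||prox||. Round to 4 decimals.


Step 1: Compute ||x||.
||x|| = 3.4407
Step 2: Compute scaling factor.
scale = max(0, 1 - 2.68/3.4407) = 0.2211
Step 3: prox(x) = [0.6559, -0.3853]
||prox(x)|| = 0.7607
Step 4: Proximal objective.
0.5*||prox-x||^2 = 3.5912
lambda*||prox|| = 2.0387
Total = 5.6299


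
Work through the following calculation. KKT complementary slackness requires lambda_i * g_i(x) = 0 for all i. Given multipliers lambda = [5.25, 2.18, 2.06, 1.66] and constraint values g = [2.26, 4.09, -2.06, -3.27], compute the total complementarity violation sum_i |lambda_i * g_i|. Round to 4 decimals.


KKT complementary slackness check:
lambda_1 * g_1 = 5.25 * 2.26 = 11.865
lambda_2 * g_2 = 2.18 * 4.09 = 8.9162
lambda_3 * g_3 = 2.06 * -2.06 = -4.2436
lambda_4 * g_4 = 1.66 * -3.27 = -5.4282
Total violation = 11.865 + 8.9162 + 4.2436 + 5.4282 = 30.453


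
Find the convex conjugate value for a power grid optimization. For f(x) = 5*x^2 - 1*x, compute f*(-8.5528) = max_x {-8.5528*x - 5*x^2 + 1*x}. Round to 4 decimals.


f*(y) = sup_x {y*x - a*x^2 - b*x} = sup_x {(y-b)*x - a*x^2}
FOC: (y - b) - 2a*x = 0 => x* = (y - b)/(2a)
x* = (-8.5528 + 1)/(2*5) = -0.7553
f*(-8.5528) = (y-b)^2/(4a) = (-8.5528 + 1)^2/(4*5)
= 57.0448/20 = 2.8522


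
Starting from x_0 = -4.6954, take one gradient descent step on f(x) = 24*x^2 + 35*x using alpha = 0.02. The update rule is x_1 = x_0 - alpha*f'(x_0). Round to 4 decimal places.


We compute the gradient at x_0 and apply the update.
f'(x) = 48*x + 35
f'(-4.6954) = 48*-4.6954 + 35 = -190.3792
x_1 = -4.6954 - 0.02*-190.3792 = -0.8878


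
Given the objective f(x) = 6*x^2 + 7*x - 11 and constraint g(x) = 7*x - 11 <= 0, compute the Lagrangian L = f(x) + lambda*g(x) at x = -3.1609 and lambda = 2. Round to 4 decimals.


Step 1: Evaluate f(x).
f(-3.1609) = 6*(-3.1609)^2 + 7*(-3.1609) - 11 = 26.8214
Step 2: Evaluate g(x).
g(-3.1609) = 7*-3.1609 - 11 = -33.1263
Step 3: Compute Lagrangian.
L = 26.8214 + 2*-33.1263 = -39.4312


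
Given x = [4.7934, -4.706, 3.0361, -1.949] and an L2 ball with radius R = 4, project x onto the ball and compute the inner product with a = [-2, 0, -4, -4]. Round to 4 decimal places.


Step 1: Compute ||x|| (intermediates to 6 decimals).
||x|| = sqrt(4.7934^2 + (-4.706)^2 + 3.0361^2 + (-1.949)^2) = 7.624934
Step 2: Project.
Since ||x|| > R, scale = R/||x|| = 4/7.624934 = 0.524595, proj(x) = scale * x
proj(x) = [2.514594, -2.468744, 1.592723, -1.022436]
Step 3: Dot product.
a^T * proj(x) = -2*2.514594 + 0*(-2.468744) - 4*1.592723 - 4*(-1.022436) = -7.3103


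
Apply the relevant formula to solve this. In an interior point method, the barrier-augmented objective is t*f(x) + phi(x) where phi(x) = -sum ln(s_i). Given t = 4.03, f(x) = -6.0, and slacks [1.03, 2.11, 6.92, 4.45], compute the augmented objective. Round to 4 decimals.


Step 1: Compute log-barrier.
ln values: [0.0296, 0.7467, 1.9344, 1.4929]
phi = -(0.0296 + 0.7467 + 1.9344 + 1.4929) = -4.2036
Step 2: Compute augmented objective.
t*f(x) = 4.03*-6.0 = -24.18
Total = -24.18 - 4.2036 = -28.3836


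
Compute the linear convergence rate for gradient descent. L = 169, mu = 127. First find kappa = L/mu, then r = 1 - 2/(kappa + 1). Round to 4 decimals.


Step 1: Compute the condition number.
kappa = L/mu = 169/127 = 1.3307
Step 2: Compute the convergence rate.
r = 1 - 2/(kappa + 1) = 1 - 2*mu/(L + mu) = (L - mu)/(L + mu) = 42/296 = 0.1419


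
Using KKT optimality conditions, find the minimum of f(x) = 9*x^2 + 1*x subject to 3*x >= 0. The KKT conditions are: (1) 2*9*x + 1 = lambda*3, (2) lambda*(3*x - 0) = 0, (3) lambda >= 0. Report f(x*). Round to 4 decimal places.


Step 1: Try lambda = 0 (constraint inactive).
x_unc = -1/(2*9) = -0.0556
Check: 3*-0.0556 = -0.1668 < 0 -- violated!
Step 2: Constraint must be active: 3*x = 0
x* = 0/3 = 0.0
lambda = (2*9*0.0 + 1)/3 = 0.3333
Step 3: Compute optimal value.
f(x*) = 9*0.0^2 + 1*0.0 = 0.0


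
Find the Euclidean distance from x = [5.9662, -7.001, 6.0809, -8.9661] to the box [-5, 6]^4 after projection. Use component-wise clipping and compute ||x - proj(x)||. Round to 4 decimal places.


Project each component onto [-5, 6].
clip(5.9662) = 5.9662, clip(-7.001) = -5.0, clip(6.0809) = 6.0, clip(-8.9661) = -5.0
Projection = [5.9662, -5.0, 6.0, -5.0]
Squared diffs: [0.0, 4.004, 0.0065, 15.7299]
Distance = sqrt(19.7404) = 4.443


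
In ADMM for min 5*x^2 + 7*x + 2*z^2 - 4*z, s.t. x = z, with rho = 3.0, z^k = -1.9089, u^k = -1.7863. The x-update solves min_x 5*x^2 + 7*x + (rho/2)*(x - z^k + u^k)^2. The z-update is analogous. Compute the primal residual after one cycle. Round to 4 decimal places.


ADMM iteration with rho = 3.0, z^k = -1.9089, u^k = -1.7863
Step 1: x-update.
Minimize 5*x^2 + 7*x + (3.0/2)*(x + 1.9089 - 1.7863)^2
FOC: (2*5 + 3.0)*x = -7 + 3.0*(-1.9089 + 1.7863)
x^{k+1} = -0.5668
Step 2: z-update.
Minimize 2*z^2 - 4*z + (3.0/2)*(-0.5668 - z - 1.7863)^2
FOC: (2*2 + 3.0)*z = 4 + 3.0*(-0.5668 - 1.7863)
z^{k+1} = -0.437
Step 3: u-update.
u^{k+1} = -1.7863 - 0.5668 + 0.437 = -1.916
Step 4: Primal residual = |-0.5668 + 0.437| = 0.1297


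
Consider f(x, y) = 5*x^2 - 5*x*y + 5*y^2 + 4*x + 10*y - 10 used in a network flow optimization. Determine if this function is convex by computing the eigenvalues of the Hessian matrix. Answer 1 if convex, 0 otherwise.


The Hessian of f(x,y) = 5*x^2 - 5*x*y + 5*y^2 + 4*x + 10*y - 10 is:
H = [[10, -5], [-5, 10]]
Trace = 10 + 10 = 20
Determinant = 10*10 - (-5)^2 = 75
Discriminant = (20)^2 - 4*75 = 100.0
Eigenvalues: lambda_1 = 5.0, lambda_2 = 15.0
The function is convex.

1


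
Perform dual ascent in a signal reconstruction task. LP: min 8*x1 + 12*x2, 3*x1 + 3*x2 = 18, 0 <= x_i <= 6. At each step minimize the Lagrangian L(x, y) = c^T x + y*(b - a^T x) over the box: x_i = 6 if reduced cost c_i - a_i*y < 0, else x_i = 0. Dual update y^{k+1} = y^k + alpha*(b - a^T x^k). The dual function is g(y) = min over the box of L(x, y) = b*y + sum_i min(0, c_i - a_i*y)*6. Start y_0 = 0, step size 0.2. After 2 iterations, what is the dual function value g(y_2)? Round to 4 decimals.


Dual ascent for LP: min 8*x1 + 12*x2, 3*x1 + 3*x2 = 18, 0 <= x_i <= 6
Step 1: y^k = 0.0, reduced costs: (8.0, 12.0)
  x^k = (0.0, 0.0), subgradient = b - a^T x = 18.0
  y^{k+1} = 0.0 + 0.2*18.0 = 3.6
Step 2: y^k = 3.6, reduced costs: (-2.8, 1.2)
  x^k = (6.0, 0.0), subgradient = b - a^T x = 0.0
  y^{k+1} = 3.6 + 0.2*0.0 = 3.6
Dual objective at y_2 = 3.6: reduced costs (-2.8, 1.2), box minimizer x = (6.0, 0.0)
g(y_2) = b*y + (c1 - a1*y)*x1 + (c2 - a2*y)*x2 = 18*3.6 + (-2.8)*6.0 + 1.2*0.0 = 64.8 - 16.8 + 0.0 = 48.0


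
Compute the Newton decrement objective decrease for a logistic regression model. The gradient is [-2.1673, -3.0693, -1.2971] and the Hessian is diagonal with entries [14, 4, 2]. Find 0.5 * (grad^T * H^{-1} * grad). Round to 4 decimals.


Step 1: H is diagonal, so H^(-1) * g = [-0.1548, -0.7673, -0.6486].
Step 2: g^T H^(-1) g = sum_i g_i^2 / H_ii
  = (-2.1673)^2/14 + (-3.0693)^2/4 + (-1.2971)^2/2
  = 0.3355 + 2.3552 + 0.8412 = 3.5319
Step 3: Objective decrease = 0.5 * g^T H^(-1) g = 1.7659


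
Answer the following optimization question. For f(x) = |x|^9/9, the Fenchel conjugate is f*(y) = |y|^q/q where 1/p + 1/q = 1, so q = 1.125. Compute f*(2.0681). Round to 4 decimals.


The conjugate exponent q satisfies 1/p + 1/q = 1.
p = 9, so q = 9/(9 - 1) = 1.125
|y|^q = 2.0681^1.125 = 2.2647
f*(2.0681) = 2.2647 / 1.125 = 2.0131


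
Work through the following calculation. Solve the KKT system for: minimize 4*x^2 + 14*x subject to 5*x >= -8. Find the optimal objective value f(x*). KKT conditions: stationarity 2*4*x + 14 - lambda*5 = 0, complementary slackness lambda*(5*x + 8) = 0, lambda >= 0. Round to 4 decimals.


Step 1: Try lambda = 0 (constraint inactive).
x_unc = -14/(2*4) = -1.75
Check: 5*-1.75 = -8.75 < -8 -- violated!
Step 2: Constraint must be active: 5*x = -8
x* = -8/5 = -1.6
lambda = (2*4*(-1.6) + 14)/5 = 0.24
Step 3: Compute optimal value.
f(x*) = 4*(-1.6)^2 + 14*(-1.6) = -12.16


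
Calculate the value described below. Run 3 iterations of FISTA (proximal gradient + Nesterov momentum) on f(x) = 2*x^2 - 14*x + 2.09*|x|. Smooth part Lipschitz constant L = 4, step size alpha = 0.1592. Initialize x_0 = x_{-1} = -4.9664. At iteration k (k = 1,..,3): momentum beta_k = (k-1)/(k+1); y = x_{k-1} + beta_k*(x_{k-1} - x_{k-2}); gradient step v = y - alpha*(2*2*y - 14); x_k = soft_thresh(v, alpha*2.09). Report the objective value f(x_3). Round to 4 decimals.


FISTA on f(x) = 2*x^2 - 14*x + 2.09*|x|
L = 4, alpha = 0.1592
Iteration 1: beta = 0.0, y = -4.9664 + 0.0*(-4.9664 + 4.9664) = -4.9664
  grad(y) = -33.8656, v = y - alpha*grad = 0.425
  prox(v) = soft_thresh(0.425, 0.3327) = 0.0923
Iteration 2: beta = 0.3333, y = 0.0923 + 0.3333*(0.0923 + 4.9664) = 1.7785
  grad(y) = -6.886, v = y - alpha*grad = 2.8748
  prox(v) = soft_thresh(2.8748, 0.3327) = 2.542
Iteration 3: beta = 0.5, y = 2.542 + 0.5*(2.542 - 0.0923) = 3.7669
  grad(y) = 1.0676, v = y - alpha*grad = 3.5969
  prox(v) = soft_thresh(3.5969, 0.3327) = 3.2642
f(x_3) = 2*3.2642^2 - 14*3.2642 + 2.09*|3.2642| = -17.5666


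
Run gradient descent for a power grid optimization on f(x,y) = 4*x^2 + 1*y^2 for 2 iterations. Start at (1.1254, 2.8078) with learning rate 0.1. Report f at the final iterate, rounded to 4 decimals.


Gradient descent on f(x,y) = 4*x^2 + 1*y^2.
Starting point: (1.1254, 2.8078), alpha = 0.1
Step 1: grad_x = 2*4*1.1254 = 9.0032, grad_y = 2*1*2.8078 = 5.6156
  x_1 = 1.1254 - 0.1*9.0032 = 0.2251
  y_1 = 2.8078 - 0.1*5.6156 = 2.2462
Step 2: grad_x = 2*4*0.2251 = 1.8006, grad_y = 2*1*2.2462 = 4.4925
  x_2 = 0.2251 - 0.1*1.8006 = 0.045
  y_2 = 2.2462 - 0.1*4.4925 = 1.797
f(0.045, 1.797) = 4*0.045^2 + 1*1.797^2 = 3.2373


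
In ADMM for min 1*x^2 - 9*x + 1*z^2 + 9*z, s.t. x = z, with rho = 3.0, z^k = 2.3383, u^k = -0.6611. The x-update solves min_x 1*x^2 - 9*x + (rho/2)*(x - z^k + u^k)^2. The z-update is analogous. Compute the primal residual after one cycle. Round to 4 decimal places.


ADMM iteration with rho = 3.0, z^k = 2.3383, u^k = -0.6611
Step 1: x-update.
Minimize 1*x^2 - 9*x + (3.0/2)*(x - 2.3383 - 0.6611)^2
FOC: (2*1 + 3.0)*x = 9 + 3.0*(2.3383 + 0.6611)
x^{k+1} = 3.5996
Step 2: z-update.
Minimize 1*z^2 + 9*z + (3.0/2)*(3.5996 - z - 0.6611)^2
FOC: (2*1 + 3.0)*z = -9 + 3.0*(3.5996 - 0.6611)
z^{k+1} = -0.0369
Step 3: u-update.
u^{k+1} = -0.6611 + 3.5996 + 0.0369 = 2.9754
Step 4: Primal residual = |3.5996 + 0.0369| = 3.6365


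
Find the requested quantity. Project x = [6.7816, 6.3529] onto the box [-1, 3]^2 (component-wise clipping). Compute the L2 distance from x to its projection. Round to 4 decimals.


Project each component onto [-1, 3].
clip(6.7816) = 3.0, clip(6.3529) = 3.0
Projection = [3.0, 3.0]
Squared diffs: [14.3005, 11.2419]
Distance = sqrt(25.5424) = 5.054


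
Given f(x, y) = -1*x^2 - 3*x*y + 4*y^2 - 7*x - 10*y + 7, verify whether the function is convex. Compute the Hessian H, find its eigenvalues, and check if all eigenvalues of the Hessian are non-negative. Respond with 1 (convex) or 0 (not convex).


The Hessian of f(x,y) = -1*x^2 - 3*x*y + 4*y^2 - 7*x - 10*y + 7 is:
H = [[-2, -3], [-3, 8]]
Trace = -2 + 8 = 6
Determinant = -2*8 - (-3)^2 = -25
Discriminant = (6)^2 - 4*-25 = 136.0
Eigenvalues: lambda_1 = -2.831, lambda_2 = 8.831
The function is not convex.

0


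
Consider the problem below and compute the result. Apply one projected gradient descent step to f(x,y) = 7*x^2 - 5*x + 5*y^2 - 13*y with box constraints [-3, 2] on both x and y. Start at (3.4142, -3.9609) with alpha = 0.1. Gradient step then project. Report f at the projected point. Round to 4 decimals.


Step 1: Compute gradient at (3.4142, -3.9609).
grad_x = 2*7*3.4142 - 5 = 42.7988
grad_y = 2*5*-3.9609 - 13 = -52.609
Step 2: Gradient step.
x_raw = 3.4142 - 0.1*42.7988 = -0.8657
y_raw = -3.9609 - 0.1*-52.609 = 1.3
Step 3: Project onto [-3, 2].
x_proj = clip(-0.8657) = -0.8657
y_proj = clip(1.3) = 1.3
Step 4: Evaluate f.
f(-0.8657, 1.3) = 1.1242


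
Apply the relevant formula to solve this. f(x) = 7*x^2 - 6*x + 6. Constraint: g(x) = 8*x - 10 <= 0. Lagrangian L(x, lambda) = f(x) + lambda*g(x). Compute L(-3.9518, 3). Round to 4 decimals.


Step 1: Evaluate f(x).
f(-3.9518) = 7*(-3.9518)^2 - 6*(-3.9518) + 6 = 139.0279
Step 2: Evaluate g(x).
g(-3.9518) = 8*-3.9518 - 10 = -41.6144
Step 3: Compute Lagrangian.
L = 139.0279 + 3*-41.6144 = 14.1847


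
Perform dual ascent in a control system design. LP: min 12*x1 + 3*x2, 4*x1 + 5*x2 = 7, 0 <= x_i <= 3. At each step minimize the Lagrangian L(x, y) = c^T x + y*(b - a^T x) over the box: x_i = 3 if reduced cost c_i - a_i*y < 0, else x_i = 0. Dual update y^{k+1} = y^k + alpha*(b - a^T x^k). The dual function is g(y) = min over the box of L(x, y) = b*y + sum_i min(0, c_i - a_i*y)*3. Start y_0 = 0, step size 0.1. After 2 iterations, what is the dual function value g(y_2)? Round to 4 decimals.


Dual ascent for LP: min 12*x1 + 3*x2, 4*x1 + 5*x2 = 7, 0 <= x_i <= 3
Step 1: y^k = 0.0, reduced costs: (12.0, 3.0)
  x^k = (0.0, 0.0), subgradient = b - a^T x = 7.0
  y^{k+1} = 0.0 + 0.1*7.0 = 0.7
Step 2: y^k = 0.7, reduced costs: (9.2, -0.5)
  x^k = (0.0, 3.0), subgradient = b - a^T x = -8.0
  y^{k+1} = 0.7 + 0.1*-8.0 = -0.1
Dual objective at y_2 = -0.1: reduced costs (12.4, 3.5), box minimizer x = (0.0, 0.0)
g(y_2) = b*y + (c1 - a1*y)*x1 + (c2 - a2*y)*x2 = 7*(-0.1) + 12.4*0.0 + 3.5*0.0 = -0.7 + 0.0 + 0.0 = -0.7


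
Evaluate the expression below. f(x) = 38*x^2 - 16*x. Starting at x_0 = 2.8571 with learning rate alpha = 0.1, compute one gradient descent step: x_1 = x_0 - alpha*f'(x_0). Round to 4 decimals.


We compute the gradient at x_0 and apply the update.
f'(x) = 76*x - 16
f'(2.8571) = 76*2.8571 - 16 = 201.1396
x_1 = 2.8571 - 0.1*201.1396 = -17.2569


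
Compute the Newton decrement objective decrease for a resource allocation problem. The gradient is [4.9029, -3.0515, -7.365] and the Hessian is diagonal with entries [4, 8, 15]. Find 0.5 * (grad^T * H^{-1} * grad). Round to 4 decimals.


Step 1: H is diagonal, so H^(-1) * g = [1.2257, -0.3814, -0.491].
Step 2: g^T H^(-1) g = sum_i g_i^2 / H_ii
  = (4.9029)^2/4 + (-3.0515)^2/8 + (-7.365)^2/15
  = 6.0096 + 1.164 + 3.6162 = 10.7898
Step 3: Objective decrease = 0.5 * g^T H^(-1) g = 5.3949


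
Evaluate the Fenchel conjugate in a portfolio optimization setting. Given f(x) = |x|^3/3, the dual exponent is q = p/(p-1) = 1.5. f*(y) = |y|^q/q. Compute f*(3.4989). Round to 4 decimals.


The conjugate exponent q satisfies 1/p + 1/q = 1.
p = 3, so q = 3/(3 - 1) = 1.5
|y|^q = 3.4989^1.5 = 6.5448
f*(3.4989) = 6.5448 / 1.5 = 4.3632


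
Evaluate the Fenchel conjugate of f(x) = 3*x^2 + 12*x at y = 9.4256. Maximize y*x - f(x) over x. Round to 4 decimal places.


f*(y) = sup_x {y*x - a*x^2 - b*x} = sup_x {(y-b)*x - a*x^2}
FOC: (y - b) - 2a*x = 0 => x* = (y - b)/(2a)
x* = (9.4256 - 12)/(2*3) = -0.4291
f*(9.4256) = (y-b)^2/(4a) = (9.4256 - 12)^2/(4*3)
= 6.6275/12 = 0.5523


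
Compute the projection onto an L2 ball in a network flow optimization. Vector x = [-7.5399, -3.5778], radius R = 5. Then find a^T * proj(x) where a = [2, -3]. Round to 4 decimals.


Step 1: Compute ||x|| (intermediates to 6 decimals).
||x|| = sqrt((-7.5399)^2 + (-3.5778)^2) = 8.345702
Step 2: Project.
Since ||x|| > R, scale = R/||x|| = 5/8.345702 = 0.599111, proj(x) = scale * x
proj(x) = [-4.517237, -2.143499]
Step 3: Dot product.
a^T * proj(x) = 2*(-4.517237) - 3*(-2.143499) = -2.604


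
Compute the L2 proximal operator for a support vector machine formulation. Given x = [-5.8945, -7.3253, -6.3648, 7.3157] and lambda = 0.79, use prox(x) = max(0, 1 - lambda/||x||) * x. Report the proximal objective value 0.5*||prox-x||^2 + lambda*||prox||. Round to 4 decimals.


Step 1: Compute ||x||.
||x|| = 13.5069
Step 2: Compute scaling factor.
scale = max(0, 1 - 0.79/13.5069) = 0.9415
Step 3: prox(x) = [-5.5497, -6.8969, -5.9925, 6.8878]
||prox(x)|| = 12.7169
Step 4: Proximal objective.
0.5*||prox-x||^2 = 0.3121
lambda*||prox|| = 10.0464
Total = 10.3584


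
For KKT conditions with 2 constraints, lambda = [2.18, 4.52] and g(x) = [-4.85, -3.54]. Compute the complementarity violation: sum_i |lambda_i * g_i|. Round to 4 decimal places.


KKT complementary slackness check:
lambda_1 * g_1 = 2.18 * -4.85 = -10.573
lambda_2 * g_2 = 4.52 * -3.54 = -16.0008
Total violation = 10.573 + 16.0008 = 26.5738


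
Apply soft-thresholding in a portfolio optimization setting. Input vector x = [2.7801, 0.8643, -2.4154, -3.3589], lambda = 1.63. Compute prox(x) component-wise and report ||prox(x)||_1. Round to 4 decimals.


Soft-thresholding with lambda = 1.63:
prox(2.7801) = sign(2.7801)*max(|2.7801| - 1.63, 0) = 1.1501
prox(0.8643) = sign(0.8643)*max(|0.8643| - 1.63, 0) = 0.0
prox(-2.4154) = sign(-2.4154)*max(|-2.4154| - 1.63, 0) = -0.7854
prox(-3.3589) = sign(-3.3589)*max(|-3.3589| - 1.63, 0) = -1.7289
prox(x) = [1.1501, 0.0, -0.7854, -1.7289]
||prox(x)||_1 = 1.1501 + 0.0 + 0.7854 + 1.7289 = 3.6644


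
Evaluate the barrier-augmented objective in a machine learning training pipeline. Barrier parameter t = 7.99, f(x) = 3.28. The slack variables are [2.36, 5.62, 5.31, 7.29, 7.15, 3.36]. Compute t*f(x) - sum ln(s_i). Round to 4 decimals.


Step 1: Compute log-barrier.
ln values: [0.8587, 1.7263, 1.6696, 1.9865, 1.9671, 1.2119]
phi = -(0.8587 + 1.7263 + 1.6696 + 1.9865 + 1.9671 + 1.2119) = -9.4201
Step 2: Compute augmented objective.
t*f(x) = 7.99*3.28 = 26.2072
Total = 26.2072 - 9.4201 = 16.7871


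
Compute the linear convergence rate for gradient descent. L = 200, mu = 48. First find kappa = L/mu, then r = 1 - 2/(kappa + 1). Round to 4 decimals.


Step 1: Compute the condition number.
kappa = L/mu = 200/48 = 4.1667
Step 2: Compute the convergence rate.
r = 1 - 2/(kappa + 1) = 1 - 2*mu/(L + mu) = (L - mu)/(L + mu) = 152/248 = 0.6129


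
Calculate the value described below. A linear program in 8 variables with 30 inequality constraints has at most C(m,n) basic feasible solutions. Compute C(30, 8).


Each vertex corresponds to some choice of n active constraints out of m, so the number of vertices is at most C(m, n) = m! / (n!(m-n)!).
m = 30, n = 8
Numerator: 30 * 29 * 28 * 27 * 26 * 25 * 24 * 23
Denominator: 8! = 40320
C(30, 8) = 5852925


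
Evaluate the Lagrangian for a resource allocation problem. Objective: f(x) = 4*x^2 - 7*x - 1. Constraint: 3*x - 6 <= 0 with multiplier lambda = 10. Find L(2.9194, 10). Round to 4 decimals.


Step 1: Evaluate f(x).
f(2.9194) = 4*2.9194^2 - 7*2.9194 - 1 = 12.6558
Step 2: Evaluate g(x).
g(2.9194) = 3*2.9194 - 6 = 2.7582
Step 3: Compute Lagrangian.
L = 12.6558 + 10*2.7582 = 40.2378


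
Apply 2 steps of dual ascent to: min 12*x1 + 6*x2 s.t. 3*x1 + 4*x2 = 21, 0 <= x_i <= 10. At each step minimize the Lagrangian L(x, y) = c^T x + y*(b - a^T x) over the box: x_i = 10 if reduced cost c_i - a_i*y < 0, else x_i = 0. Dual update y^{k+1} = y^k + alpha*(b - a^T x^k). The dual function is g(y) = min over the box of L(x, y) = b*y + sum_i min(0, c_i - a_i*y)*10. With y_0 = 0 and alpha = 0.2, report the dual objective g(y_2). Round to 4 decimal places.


Dual ascent for LP: min 12*x1 + 6*x2, 3*x1 + 4*x2 = 21, 0 <= x_i <= 10
Step 1: y^k = 0.0, reduced costs: (12.0, 6.0)
  x^k = (0.0, 0.0), subgradient = b - a^T x = 21.0
  y^{k+1} = 0.0 + 0.2*21.0 = 4.2
Step 2: y^k = 4.2, reduced costs: (-0.6, -10.8)
  x^k = (10.0, 10.0), subgradient = b - a^T x = -49.0
  y^{k+1} = 4.2 + 0.2*-49.0 = -5.6
Dual objective at y_2 = -5.6: reduced costs (28.8, 28.4), box minimizer x = (0.0, 0.0)
g(y_2) = b*y + (c1 - a1*y)*x1 + (c2 - a2*y)*x2 = 21*(-5.6) + 28.8*0.0 + 28.4*0.0 = -117.6 + 0.0 + 0.0 = -117.6


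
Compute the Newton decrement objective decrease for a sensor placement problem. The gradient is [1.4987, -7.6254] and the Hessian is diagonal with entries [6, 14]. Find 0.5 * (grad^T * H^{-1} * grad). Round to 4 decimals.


Step 1: H is diagonal, so H^(-1) * g = [0.2498, -0.5447].
Step 2: g^T H^(-1) g = sum_i g_i^2 / H_ii
  = (1.4987)^2/6 + (-7.6254)^2/14
  = 0.3744 + 4.1533 = 4.5277
Step 3: Objective decrease = 0.5 * g^T H^(-1) g = 2.2638


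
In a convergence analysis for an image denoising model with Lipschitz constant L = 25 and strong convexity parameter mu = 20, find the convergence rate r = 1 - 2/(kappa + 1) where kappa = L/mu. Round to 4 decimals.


Step 1: Compute the condition number.
kappa = L/mu = 25/20 = 1.25
Step 2: Compute the convergence rate.
r = 1 - 2/(kappa + 1) = 1 - 2*mu/(L + mu) = (L - mu)/(L + mu) = 5/45 = 0.1111


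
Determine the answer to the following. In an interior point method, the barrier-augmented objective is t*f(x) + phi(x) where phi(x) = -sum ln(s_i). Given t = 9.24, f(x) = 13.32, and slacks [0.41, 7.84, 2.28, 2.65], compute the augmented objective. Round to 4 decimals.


Step 1: Compute log-barrier.
ln values: [-0.8916, 2.0592, 0.8242, 0.9746]
phi = -(-0.8916 + 2.0592 + 0.8242 + 0.9746) = -2.9664
Step 2: Compute augmented objective.
t*f(x) = 9.24*13.32 = 123.0768
Total = 123.0768 - 2.9664 = 120.1104


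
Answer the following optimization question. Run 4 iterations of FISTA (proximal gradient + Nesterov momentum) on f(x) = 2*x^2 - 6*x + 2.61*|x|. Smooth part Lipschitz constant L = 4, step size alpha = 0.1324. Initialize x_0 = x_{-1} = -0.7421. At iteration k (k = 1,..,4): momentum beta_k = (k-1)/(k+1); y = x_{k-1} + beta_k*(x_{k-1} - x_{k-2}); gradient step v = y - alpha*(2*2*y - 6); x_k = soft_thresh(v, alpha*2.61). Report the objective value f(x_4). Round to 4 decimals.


FISTA on f(x) = 2*x^2 - 6*x + 2.61*|x|
L = 4, alpha = 0.1324
Iteration 1: beta = 0.0, y = -0.7421 + 0.0*(-0.7421 + 0.7421) = -0.7421
  grad(y) = -8.9684, v = y - alpha*grad = 0.4453
  prox(v) = soft_thresh(0.4453, 0.3456) = 0.0998
Iteration 2: beta = 0.3333, y = 0.0998 + 0.3333*(0.0998 + 0.7421) = 0.3804
  grad(y) = -4.4785, v = y - alpha*grad = 0.9733
  prox(v) = soft_thresh(0.9733, 0.3456) = 0.6278
Iteration 3: beta = 0.5, y = 0.6278 + 0.5*(0.6278 - 0.0998) = 0.8918
  grad(y) = -2.4329, v = y - alpha*grad = 1.2139
  prox(v) = soft_thresh(1.2139, 0.3456) = 0.8683
Iteration 4: beta = 0.6, y = 0.8683 + 0.6*(0.8683 - 0.6278) = 1.0127
  grad(y) = -1.9494, v = y - alpha*grad = 1.2708
  prox(v) = soft_thresh(1.2708, 0.3456) = 0.9252
f(x_4) = 2*0.9252^2 - 6*0.9252 + 2.61*|0.9252| = -1.4244


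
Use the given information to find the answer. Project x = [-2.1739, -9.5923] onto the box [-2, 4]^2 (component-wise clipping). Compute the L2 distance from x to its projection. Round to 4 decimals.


Project each component onto [-2, 4].
clip(-2.1739) = -2.0, clip(-9.5923) = -2.0
Projection = [-2.0, -2.0]
Squared diffs: [0.0302, 57.643]
Distance = sqrt(57.6732) = 7.5943


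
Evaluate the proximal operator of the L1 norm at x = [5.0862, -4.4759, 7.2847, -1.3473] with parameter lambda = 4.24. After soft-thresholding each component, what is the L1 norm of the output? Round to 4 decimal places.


Soft-thresholding with lambda = 4.24:
prox(5.0862) = sign(5.0862)*max(|5.0862| - 4.24, 0) = 0.8462
prox(-4.4759) = sign(-4.4759)*max(|-4.4759| - 4.24, 0) = -0.2359
prox(7.2847) = sign(7.2847)*max(|7.2847| - 4.24, 0) = 3.0447
prox(-1.3473) = sign(-1.3473)*max(|-1.3473| - 4.24, 0) = 0.0
prox(x) = [0.8462, -0.2359, 3.0447, 0.0]
||prox(x)||_1 = 0.8462 + 0.2359 + 3.0447 + 0.0 = 4.1268


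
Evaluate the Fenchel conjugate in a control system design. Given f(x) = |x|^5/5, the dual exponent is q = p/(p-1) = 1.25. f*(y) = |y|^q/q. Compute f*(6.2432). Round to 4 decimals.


The conjugate exponent q satisfies 1/p + 1/q = 1.
p = 5, so q = 5/(5 - 1) = 1.25
|y|^q = 6.2432^1.25 = 9.8687
f*(6.2432) = 9.8687 / 1.25 = 7.8949


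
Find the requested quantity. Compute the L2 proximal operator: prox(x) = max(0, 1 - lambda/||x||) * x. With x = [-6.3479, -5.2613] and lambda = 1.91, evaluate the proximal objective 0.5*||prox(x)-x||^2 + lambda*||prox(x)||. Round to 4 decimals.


Step 1: Compute ||x||.
||x|| = 8.2448
Step 2: Compute scaling factor.
scale = max(0, 1 - 1.91/8.2448) = 0.7683
Step 3: prox(x) = [-4.8773, -4.0425]
||prox(x)|| = 6.3348
Step 4: Proximal objective.
0.5*||prox-x||^2 = 1.8241
lambda*||prox|| = 12.0995
Total = 13.9236


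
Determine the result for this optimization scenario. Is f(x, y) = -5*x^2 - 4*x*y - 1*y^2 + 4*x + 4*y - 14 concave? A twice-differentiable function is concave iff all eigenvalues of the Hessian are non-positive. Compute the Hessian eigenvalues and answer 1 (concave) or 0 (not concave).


The Hessian of f(x,y) = -5*x^2 - 4*x*y - 1*y^2 + 4*x + 4*y - 14 is:
H = [[-10, -4], [-4, -2]]
Trace = -10 - 2 = -12
Determinant = -10*-2 - (-4)^2 = 4
Discriminant = (-12)^2 - 4*4 = 128.0
Eigenvalues: lambda_1 = -11.6569, lambda_2 = -0.3431
The function is concave.

1


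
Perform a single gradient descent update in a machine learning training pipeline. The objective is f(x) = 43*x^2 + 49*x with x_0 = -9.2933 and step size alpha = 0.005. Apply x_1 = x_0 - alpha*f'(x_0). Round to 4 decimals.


We compute the gradient at x_0 and apply the update.
f'(x) = 86*x + 49
f'(-9.2933) = 86*-9.2933 + 49 = -750.2238
x_1 = -9.2933 - 0.005*-750.2238 = -5.5422


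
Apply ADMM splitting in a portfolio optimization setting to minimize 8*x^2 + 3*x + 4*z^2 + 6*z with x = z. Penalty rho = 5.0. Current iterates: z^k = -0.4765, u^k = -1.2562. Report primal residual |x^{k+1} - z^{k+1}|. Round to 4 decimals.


ADMM iteration with rho = 5.0, z^k = -0.4765, u^k = -1.2562
Step 1: x-update.
Minimize 8*x^2 + 3*x + (5.0/2)*(x + 0.4765 - 1.2562)^2
FOC: (2*8 + 5.0)*x = -3 + 5.0*(-0.4765 + 1.2562)
x^{k+1} = 0.0428
Step 2: z-update.
Minimize 4*z^2 + 6*z + (5.0/2)*(0.0428 - z - 1.2562)^2
FOC: (2*4 + 5.0)*z = -6 + 5.0*(0.0428 - 1.2562)
z^{k+1} = -0.9282
Step 3: u-update.
u^{k+1} = -1.2562 + 0.0428 + 0.9282 = -0.2852
Step 4: Primal residual = |0.0428 + 0.9282| = 0.971


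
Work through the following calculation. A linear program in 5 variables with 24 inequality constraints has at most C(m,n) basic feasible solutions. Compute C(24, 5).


Each vertex corresponds to some choice of n active constraints out of m, so the number of vertices is at most C(m, n) = m! / (n!(m-n)!).
m = 24, n = 5
Numerator: 24 * 23 * 22 * 21 * 20
Denominator: 5! = 120
C(24, 5) = 42504


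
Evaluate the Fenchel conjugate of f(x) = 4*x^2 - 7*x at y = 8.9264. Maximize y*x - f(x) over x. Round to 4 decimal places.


f*(y) = sup_x {y*x - a*x^2 - b*x} = sup_x {(y-b)*x - a*x^2}
FOC: (y - b) - 2a*x = 0 => x* = (y - b)/(2a)
x* = (8.9264 + 7)/(2*4) = 1.9908
f*(8.9264) = (y-b)^2/(4a) = (8.9264 + 7)^2/(4*4)
= 253.6502/16 = 15.8531


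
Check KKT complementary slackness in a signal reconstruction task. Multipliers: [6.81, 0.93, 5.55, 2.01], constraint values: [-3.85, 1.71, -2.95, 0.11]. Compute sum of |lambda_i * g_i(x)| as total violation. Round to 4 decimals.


KKT complementary slackness check:
lambda_1 * g_1 = 6.81 * -3.85 = -26.2185
lambda_2 * g_2 = 0.93 * 1.71 = 1.5903
lambda_3 * g_3 = 5.55 * -2.95 = -16.3725
lambda_4 * g_4 = 2.01 * 0.11 = 0.2211
Total violation = 26.2185 + 1.5903 + 16.3725 + 0.2211 = 44.4024


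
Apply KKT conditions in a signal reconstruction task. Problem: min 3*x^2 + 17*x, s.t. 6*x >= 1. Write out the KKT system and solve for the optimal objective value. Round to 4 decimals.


Step 1: Try lambda = 0 (constraint inactive).
x_unc = -17/(2*3) = -2.8333
Check: 6*-2.8333 = -16.9998 < 1 -- violated!
Step 2: Constraint must be active: 6*x = 1
x* = 1/6 = 0.1667 (rounded; the exact value 1/6 is used below)
lambda = (2*3*(1/6) + 17)/6 = 3.0
Step 3: Compute optimal value.
f(x*) = 3*(1/6)^2 + 17*(1/6) = 2.9167


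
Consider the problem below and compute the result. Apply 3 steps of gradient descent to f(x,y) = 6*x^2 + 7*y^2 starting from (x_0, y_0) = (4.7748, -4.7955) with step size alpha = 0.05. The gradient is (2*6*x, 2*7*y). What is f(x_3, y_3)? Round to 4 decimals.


Gradient descent on f(x,y) = 6*x^2 + 7*y^2.
Starting point: (4.7748, -4.7955), alpha = 0.05
Step 1: grad_x = 2*6*4.7748 = 57.2976, grad_y = 2*7*-4.7955 = -67.137
  x_1 = 4.7748 - 0.05*57.2976 = 1.9099
  y_1 = -4.7955 - 0.05*-67.137 = -1.4387
Step 2: grad_x = 2*6*1.9099 = 22.919, grad_y = 2*7*-1.4387 = -20.1411
  x_2 = 1.9099 - 0.05*22.919 = 0.764
  y_2 = -1.4387 - 0.05*-20.1411 = -0.4316
Step 3: grad_x = 2*6*0.764 = 9.1676, grad_y = 2*7*-0.4316 = -6.0423
  x_3 = 0.764 - 0.05*9.1676 = 0.3056
  y_3 = -0.4316 - 0.05*-6.0423 = -0.1295
f(0.3056, -0.1295) = 6*0.3056^2 + 7*(-0.1295)^2 = 0.6777


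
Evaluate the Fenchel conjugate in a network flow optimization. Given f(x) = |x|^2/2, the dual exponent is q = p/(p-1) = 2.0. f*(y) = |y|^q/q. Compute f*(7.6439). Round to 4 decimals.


The conjugate exponent q satisfies 1/p + 1/q = 1.
p = 2, so q = 2/(2 - 1) = 2.0
|y|^q = 7.6439^2.0 = 58.4292
f*(7.6439) = 58.4292 / 2.0 = 29.2146


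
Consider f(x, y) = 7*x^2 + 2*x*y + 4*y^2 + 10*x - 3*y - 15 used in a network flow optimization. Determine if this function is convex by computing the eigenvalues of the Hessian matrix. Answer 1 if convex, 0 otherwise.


The Hessian of f(x,y) = 7*x^2 + 2*x*y + 4*y^2 + 10*x - 3*y - 15 is:
H = [[14, 2], [2, 8]]
Trace = 14 + 8 = 22
Determinant = 14*8 - (2)^2 = 108
Discriminant = (22)^2 - 4*108 = 52.0
Eigenvalues: lambda_1 = 7.3944, lambda_2 = 14.6056
The function is convex.

1


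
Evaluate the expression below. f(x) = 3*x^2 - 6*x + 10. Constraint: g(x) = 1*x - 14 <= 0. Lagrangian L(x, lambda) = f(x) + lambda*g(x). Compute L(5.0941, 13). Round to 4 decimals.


Step 1: Evaluate f(x).
f(5.0941) = 3*5.0941^2 - 6*5.0941 + 10 = 57.285
Step 2: Evaluate g(x).
g(5.0941) = 1*5.0941 - 14 = -8.9059
Step 3: Compute Lagrangian.
L = 57.285 + 13*-8.9059 = -58.4917


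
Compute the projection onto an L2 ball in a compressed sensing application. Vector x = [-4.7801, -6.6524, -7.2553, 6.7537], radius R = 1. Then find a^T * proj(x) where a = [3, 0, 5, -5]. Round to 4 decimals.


Step 1: Compute ||x|| (intermediates to 6 decimals).
||x|| = sqrt((-4.7801)^2 + (-6.6524)^2 + (-7.2553)^2 + 6.7537^2) = 12.859068
Step 2: Project.
Since ||x|| > R, scale = R/||x|| = 1/12.859068 = 0.077766, proj(x) = scale * x
proj(x) = [-0.371729, -0.517331, -0.564216, 0.525208]
Step 3: Dot product.
a^T * proj(x) = 3*(-0.371729) + 0*(-0.517331) + 5*(-0.564216) - 5*0.525208 = -6.5623


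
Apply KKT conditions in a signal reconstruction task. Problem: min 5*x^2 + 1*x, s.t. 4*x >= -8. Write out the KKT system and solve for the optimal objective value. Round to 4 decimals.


Step 1: Try lambda = 0 (constraint inactive).
Stationarity: 2*5*x + 1 = 0
x* = -1/(2*5) = -0.1
Check constraint: 4*-0.1 = -0.4 >= -8 -- satisfied.
Step 2: Compute optimal value.
f(x*) = 5*(-0.1)^2 + 1*(-0.1) = -0.05


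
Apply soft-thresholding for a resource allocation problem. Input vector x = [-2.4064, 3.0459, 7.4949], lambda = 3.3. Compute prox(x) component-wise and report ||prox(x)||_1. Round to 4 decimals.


Soft-thresholding with lambda = 3.3:
prox(-2.4064) = sign(-2.4064)*max(|-2.4064| - 3.3, 0) = 0.0
prox(3.0459) = sign(3.0459)*max(|3.0459| - 3.3, 0) = 0.0
prox(7.4949) = sign(7.4949)*max(|7.4949| - 3.3, 0) = 4.1949
prox(x) = [0.0, 0.0, 4.1949]
||prox(x)||_1 = 0.0 + 0.0 + 4.1949 = 4.1949


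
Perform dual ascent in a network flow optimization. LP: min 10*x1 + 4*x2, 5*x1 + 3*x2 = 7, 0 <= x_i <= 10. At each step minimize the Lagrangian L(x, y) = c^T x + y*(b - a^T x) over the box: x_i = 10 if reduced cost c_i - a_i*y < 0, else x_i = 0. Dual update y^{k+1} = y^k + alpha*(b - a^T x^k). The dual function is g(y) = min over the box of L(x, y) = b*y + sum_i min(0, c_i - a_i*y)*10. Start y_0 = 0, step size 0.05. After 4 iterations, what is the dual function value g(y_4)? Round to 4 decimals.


Dual ascent for LP: min 10*x1 + 4*x2, 5*x1 + 3*x2 = 7, 0 <= x_i <= 10
Step 1: y^k = 0.0, reduced costs: (10.0, 4.0)
  x^k = (0.0, 0.0), subgradient = b - a^T x = 7.0
  y^{k+1} = 0.0 + 0.05*7.0 = 0.35
Step 2: y^k = 0.35, reduced costs: (8.25, 2.95)
  x^k = (0.0, 0.0), subgradient = b - a^T x = 7.0
  y^{k+1} = 0.35 + 0.05*7.0 = 0.7
Step 3: y^k = 0.7, reduced costs: (6.5, 1.9)
  x^k = (0.0, 0.0), subgradient = b - a^T x = 7.0
  y^{k+1} = 0.7 + 0.05*7.0 = 1.05
Step 4: y^k = 1.05, reduced costs: (4.75, 0.85)
  x^k = (0.0, 0.0), subgradient = b - a^T x = 7.0
  y^{k+1} = 1.05 + 0.05*7.0 = 1.4
Dual objective at y_4 = 1.4: reduced costs (3.0, -0.2), box minimizer x = (0.0, 10.0)
g(y_4) = b*y + (c1 - a1*y)*x1 + (c2 - a2*y)*x2 = 7*1.4 + 3.0*0.0 + (-0.2)*10.0 = 9.8 + 0.0 - 2.0 = 7.8


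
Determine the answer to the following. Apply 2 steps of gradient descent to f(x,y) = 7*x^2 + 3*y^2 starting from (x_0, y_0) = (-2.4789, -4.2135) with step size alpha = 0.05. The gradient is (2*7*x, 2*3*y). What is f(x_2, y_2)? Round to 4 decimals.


Gradient descent on f(x,y) = 7*x^2 + 3*y^2.
Starting point: (-2.4789, -4.2135), alpha = 0.05
Step 1: grad_x = 2*7*-2.4789 = -34.7046, grad_y = 2*3*-4.2135 = -25.281
  x_1 = -2.4789 - 0.05*-34.7046 = -0.7437
  y_1 = -4.2135 - 0.05*-25.281 = -2.9495
Step 2: grad_x = 2*7*-0.7437 = -10.4114, grad_y = 2*3*-2.9495 = -17.6967
  x_2 = -0.7437 - 0.05*-10.4114 = -0.2231
  y_2 = -2.9495 - 0.05*-17.6967 = -2.0646
f(-0.2231, -2.0646) = 7*(-0.2231)^2 + 3*(-2.0646)^2 = 13.1363


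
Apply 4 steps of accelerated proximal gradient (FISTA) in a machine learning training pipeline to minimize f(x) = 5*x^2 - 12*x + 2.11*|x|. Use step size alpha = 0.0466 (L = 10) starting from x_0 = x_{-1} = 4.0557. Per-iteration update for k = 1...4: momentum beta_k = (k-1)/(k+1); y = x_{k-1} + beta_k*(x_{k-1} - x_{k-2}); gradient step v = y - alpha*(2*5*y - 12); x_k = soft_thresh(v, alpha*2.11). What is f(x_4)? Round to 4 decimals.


FISTA on f(x) = 5*x^2 - 12*x + 2.11*|x|
L = 10, alpha = 0.0466
Iteration 1: beta = 0.0, y = 4.0557 + 0.0*(4.0557 - 4.0557) = 4.0557
  grad(y) = 28.557, v = y - alpha*grad = 2.7249
  prox(v) = soft_thresh(2.7249, 0.0983) = 2.6266
Iteration 2: beta = 0.3333, y = 2.6266 + 0.3333*(2.6266 - 4.0557) = 2.1503
  grad(y) = 9.5026, v = y - alpha*grad = 1.7074
  prox(v) = soft_thresh(1.7074, 0.0983) = 1.6091
Iteration 3: beta = 0.5, y = 1.6091 + 0.5*(1.6091 - 2.6266) = 1.1004
  grad(y) = -0.9964, v = y - alpha*grad = 1.1468
  prox(v) = soft_thresh(1.1468, 0.0983) = 1.0485
Iteration 4: beta = 0.6, y = 1.0485 + 0.6*(1.0485 - 1.6091) = 0.7121
  grad(y) = -4.8792, v = y - alpha*grad = 0.9394
  prox(v) = soft_thresh(0.9394, 0.0983) = 0.8411
f(x_4) = 5*0.8411^2 - 12*0.8411 + 2.11*|0.8411| = -4.7813
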